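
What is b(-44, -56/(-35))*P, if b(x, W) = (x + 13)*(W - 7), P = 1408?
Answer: 1178496/5 ≈ 2.3570e+5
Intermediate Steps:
b(x, W) = (-7 + W)*(13 + x) (b(x, W) = (13 + x)*(-7 + W) = (-7 + W)*(13 + x))
b(-44, -56/(-35))*P = (-91 - 7*(-44) + 13*(-56/(-35)) - 56/(-35)*(-44))*1408 = (-91 + 308 + 13*(-56*(-1/35)) - 56*(-1/35)*(-44))*1408 = (-91 + 308 + 13*(8/5) + (8/5)*(-44))*1408 = (-91 + 308 + 104/5 - 352/5)*1408 = (837/5)*1408 = 1178496/5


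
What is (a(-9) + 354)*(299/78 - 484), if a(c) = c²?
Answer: -417745/2 ≈ -2.0887e+5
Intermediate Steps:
(a(-9) + 354)*(299/78 - 484) = ((-9)² + 354)*(299/78 - 484) = (81 + 354)*(299*(1/78) - 484) = 435*(23/6 - 484) = 435*(-2881/6) = -417745/2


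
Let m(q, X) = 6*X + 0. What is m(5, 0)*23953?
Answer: 0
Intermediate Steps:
m(q, X) = 6*X
m(5, 0)*23953 = (6*0)*23953 = 0*23953 = 0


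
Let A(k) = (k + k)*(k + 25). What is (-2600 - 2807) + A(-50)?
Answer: -2907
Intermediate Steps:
A(k) = 2*k*(25 + k) (A(k) = (2*k)*(25 + k) = 2*k*(25 + k))
(-2600 - 2807) + A(-50) = (-2600 - 2807) + 2*(-50)*(25 - 50) = -5407 + 2*(-50)*(-25) = -5407 + 2500 = -2907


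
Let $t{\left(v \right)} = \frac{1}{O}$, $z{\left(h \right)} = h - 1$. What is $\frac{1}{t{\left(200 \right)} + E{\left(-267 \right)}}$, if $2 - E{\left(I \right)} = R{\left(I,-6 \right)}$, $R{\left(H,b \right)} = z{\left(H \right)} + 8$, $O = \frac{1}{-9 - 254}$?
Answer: $-1$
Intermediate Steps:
$O = - \frac{1}{263}$ ($O = \frac{1}{-263} = - \frac{1}{263} \approx -0.0038023$)
$z{\left(h \right)} = -1 + h$ ($z{\left(h \right)} = h - 1 = -1 + h$)
$R{\left(H,b \right)} = 7 + H$ ($R{\left(H,b \right)} = \left(-1 + H\right) + 8 = 7 + H$)
$E{\left(I \right)} = -5 - I$ ($E{\left(I \right)} = 2 - \left(7 + I\right) = -5 - I$)
$t{\left(v \right)} = -263$ ($t{\left(v \right)} = \frac{1}{- \frac{1}{263}} = -263$)
$\frac{1}{t{\left(200 \right)} + E{\left(-267 \right)}} = \frac{1}{-263 - -262} = \frac{1}{-263 + \left(-5 + 267\right)} = \frac{1}{-263 + 262} = \frac{1}{-1} = -1$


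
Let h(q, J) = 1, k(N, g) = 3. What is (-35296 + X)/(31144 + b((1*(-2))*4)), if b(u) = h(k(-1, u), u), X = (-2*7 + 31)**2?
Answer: -35007/31145 ≈ -1.1240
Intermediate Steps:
X = 289 (X = (-14 + 31)**2 = 17**2 = 289)
b(u) = 1
(-35296 + X)/(31144 + b((1*(-2))*4)) = (-35296 + 289)/(31144 + 1) = -35007/31145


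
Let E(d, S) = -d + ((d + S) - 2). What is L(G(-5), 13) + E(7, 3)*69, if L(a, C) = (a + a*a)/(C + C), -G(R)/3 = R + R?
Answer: 1362/13 ≈ 104.77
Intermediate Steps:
G(R) = -6*R (G(R) = -3*(R + R) = -6*R)
E(d, S) = -2 + S (E(d, S) = -d + ((S + d) - 2) = -d + (-2 + S + d) = -2 + S)
L(a, C) = (a + a²)/(2*C) (L(a, C) = (a + a²)/((2*C)) = (a + a²)*(1/(2*C)) = (a + a²)/(2*C))
L(G(-5), 13) + E(7, 3)*69 = (½)*(-6*(-5))*(1 - 6*(-5))/13 + (-2 + 3)*69 = (½)*30*(1/13)*(1 + 30) + 1*69 = (½)*30*(1/13)*31 + 69 = 465/13 + 69 = 1362/13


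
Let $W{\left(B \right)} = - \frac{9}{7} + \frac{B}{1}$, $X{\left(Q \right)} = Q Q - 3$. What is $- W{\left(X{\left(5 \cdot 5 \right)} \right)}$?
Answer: $- \frac{4345}{7} \approx -620.71$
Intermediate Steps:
$X{\left(Q \right)} = -3 + Q^{2}$ ($X{\left(Q \right)} = Q^{2} - 3 = -3 + Q^{2}$)
$W{\left(B \right)} = - \frac{9}{7} + B$ ($W{\left(B \right)} = \left(-9\right) \frac{1}{7} + B 1 = - \frac{9}{7} + B$)
$- W{\left(X{\left(5 \cdot 5 \right)} \right)} = - (- \frac{9}{7} - \left(3 - \left(5 \cdot 5\right)^{2}\right)) = - (- \frac{9}{7} - \left(3 - 25^{2}\right)) = - (- \frac{9}{7} + \left(-3 + 625\right)) = - (- \frac{9}{7} + 622) = \left(-1\right) \frac{4345}{7} = - \frac{4345}{7}$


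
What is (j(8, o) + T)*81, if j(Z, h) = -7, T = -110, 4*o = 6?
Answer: -9477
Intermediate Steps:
o = 3/2 (o = (¼)*6 = 3/2 ≈ 1.5000)
(j(8, o) + T)*81 = (-7 - 110)*81 = -117*81 = -9477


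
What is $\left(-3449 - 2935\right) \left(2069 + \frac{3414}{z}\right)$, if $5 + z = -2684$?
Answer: $- \frac{35495850768}{2689} \approx -1.32 \cdot 10^{7}$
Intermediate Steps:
$z = -2689$ ($z = -5 - 2684 = -2689$)
$\left(-3449 - 2935\right) \left(2069 + \frac{3414}{z}\right) = \left(-3449 - 2935\right) \left(2069 + \frac{3414}{-2689}\right) = - 6384 \left(2069 + 3414 \left(- \frac{1}{2689}\right)\right) = - 6384 \left(2069 - \frac{3414}{2689}\right) = \left(-6384\right) \frac{5560127}{2689} = - \frac{35495850768}{2689}$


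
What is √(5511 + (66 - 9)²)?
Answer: 2*√2190 ≈ 93.595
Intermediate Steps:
√(5511 + (66 - 9)²) = √(5511 + 57²) = √(5511 + 3249) = √8760 = 2*√2190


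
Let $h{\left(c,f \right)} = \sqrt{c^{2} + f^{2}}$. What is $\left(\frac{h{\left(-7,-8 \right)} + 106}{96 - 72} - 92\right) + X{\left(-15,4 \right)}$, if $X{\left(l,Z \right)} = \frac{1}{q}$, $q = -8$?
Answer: $- \frac{2105}{24} + \frac{\sqrt{113}}{24} \approx -87.265$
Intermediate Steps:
$X{\left(l,Z \right)} = - \frac{1}{8}$ ($X{\left(l,Z \right)} = \frac{1}{-8} = - \frac{1}{8}$)
$\left(\frac{h{\left(-7,-8 \right)} + 106}{96 - 72} - 92\right) + X{\left(-15,4 \right)} = \left(\frac{\sqrt{\left(-7\right)^{2} + \left(-8\right)^{2}} + 106}{96 - 72} - 92\right) - \frac{1}{8} = \left(\frac{\sqrt{49 + 64} + 106}{24} - 92\right) - \frac{1}{8} = \left(\left(\sqrt{113} + 106\right) \frac{1}{24} - 92\right) - \frac{1}{8} = \left(\left(106 + \sqrt{113}\right) \frac{1}{24} - 92\right) - \frac{1}{8} = \left(\left(\frac{53}{12} + \frac{\sqrt{113}}{24}\right) - 92\right) - \frac{1}{8} = \left(- \frac{1051}{12} + \frac{\sqrt{113}}{24}\right) - \frac{1}{8} = - \frac{2105}{24} + \frac{\sqrt{113}}{24}$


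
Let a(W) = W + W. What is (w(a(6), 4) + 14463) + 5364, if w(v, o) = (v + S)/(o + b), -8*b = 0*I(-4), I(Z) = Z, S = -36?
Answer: 19821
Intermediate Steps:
a(W) = 2*W
b = 0 (b = -0*(-4) = -⅛*0 = 0)
w(v, o) = (-36 + v)/o (w(v, o) = (v - 36)/(o + 0) = (-36 + v)/o)
(w(a(6), 4) + 14463) + 5364 = ((-36 + 2*6)/4 + 14463) + 5364 = ((-36 + 12)/4 + 14463) + 5364 = ((¼)*(-24) + 14463) + 5364 = (-6 + 14463) + 5364 = 14457 + 5364 = 19821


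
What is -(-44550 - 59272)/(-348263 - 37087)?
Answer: -51911/192675 ≈ -0.26942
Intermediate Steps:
-(-44550 - 59272)/(-348263 - 37087) = -(-103822)/(-385350) = -(-103822)*(-1)/385350 = -1*51911/192675 = -51911/192675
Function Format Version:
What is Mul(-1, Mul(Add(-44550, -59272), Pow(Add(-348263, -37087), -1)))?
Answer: Rational(-51911, 192675) ≈ -0.26942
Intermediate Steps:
Mul(-1, Mul(Add(-44550, -59272), Pow(Add(-348263, -37087), -1))) = Mul(-1, Mul(-103822, Pow(-385350, -1))) = Mul(-1, Mul(-103822, Rational(-1, 385350))) = Mul(-1, Rational(51911, 192675)) = Rational(-51911, 192675)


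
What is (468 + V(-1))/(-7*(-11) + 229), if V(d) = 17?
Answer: 485/306 ≈ 1.5850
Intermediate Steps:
(468 + V(-1))/(-7*(-11) + 229) = (468 + 17)/(-7*(-11) + 229) = 485/(77 + 229) = 485/306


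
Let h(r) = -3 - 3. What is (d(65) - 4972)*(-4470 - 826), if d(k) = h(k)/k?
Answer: 1711593056/65 ≈ 2.6332e+7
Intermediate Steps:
h(r) = -6
d(k) = -6/k
(d(65) - 4972)*(-4470 - 826) = (-6/65 - 4972)*(-4470 - 826) = (-6*1/65 - 4972)*(-5296) = (-6/65 - 4972)*(-5296) = -323186/65*(-5296) = 1711593056/65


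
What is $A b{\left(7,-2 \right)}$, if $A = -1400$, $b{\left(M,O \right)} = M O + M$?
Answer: $9800$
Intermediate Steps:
$b{\left(M,O \right)} = M + M O$
$A b{\left(7,-2 \right)} = - 1400 \cdot 7 \left(1 - 2\right) = - 1400 \cdot 7 \left(-1\right) = \left(-1400\right) \left(-7\right) = 9800$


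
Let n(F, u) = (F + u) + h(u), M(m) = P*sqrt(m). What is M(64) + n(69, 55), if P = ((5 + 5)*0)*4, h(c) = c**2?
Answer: 3149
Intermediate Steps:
P = 0 (P = (10*0)*4 = 0*4 = 0)
M(m) = 0 (M(m) = 0*sqrt(m) = 0)
n(F, u) = F + u + u**2 (n(F, u) = (F + u) + u**2 = F + u + u**2)
M(64) + n(69, 55) = 0 + (69 + 55 + 55**2) = 0 + (69 + 55 + 3025) = 0 + 3149 = 3149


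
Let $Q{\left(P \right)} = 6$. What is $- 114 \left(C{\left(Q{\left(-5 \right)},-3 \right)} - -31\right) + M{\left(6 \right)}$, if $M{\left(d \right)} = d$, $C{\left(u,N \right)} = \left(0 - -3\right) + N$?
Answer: $-3528$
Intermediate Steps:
$C{\left(u,N \right)} = 3 + N$ ($C{\left(u,N \right)} = \left(0 + 3\right) + N = 3 + N$)
$- 114 \left(C{\left(Q{\left(-5 \right)},-3 \right)} - -31\right) + M{\left(6 \right)} = - 114 \left(\left(3 - 3\right) - -31\right) + 6 = - 114 \left(0 + 31\right) + 6 = \left(-114\right) 31 + 6 = -3534 + 6 = -3528$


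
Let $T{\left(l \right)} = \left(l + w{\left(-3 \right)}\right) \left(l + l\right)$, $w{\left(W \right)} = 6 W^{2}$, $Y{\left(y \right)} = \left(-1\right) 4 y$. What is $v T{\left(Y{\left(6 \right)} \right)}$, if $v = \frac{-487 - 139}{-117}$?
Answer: $- \frac{100160}{13} \approx -7704.6$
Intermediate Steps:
$Y{\left(y \right)} = - 4 y$
$T{\left(l \right)} = 2 l \left(54 + l\right)$ ($T{\left(l \right)} = \left(l + 6 \left(-3\right)^{2}\right) \left(l + l\right) = \left(l + 6 \cdot 9\right) 2 l = \left(l + 54\right) 2 l = \left(54 + l\right) 2 l = 2 l \left(54 + l\right)$)
$v = \frac{626}{117}$ ($v = \left(-626\right) \left(- \frac{1}{117}\right) = \frac{626}{117} \approx 5.3504$)
$v T{\left(Y{\left(6 \right)} \right)} = \frac{626 \cdot 2 \left(\left(-4\right) 6\right) \left(54 - 24\right)}{117} = \frac{626 \cdot 2 \left(-24\right) \left(54 - 24\right)}{117} = \frac{626 \cdot 2 \left(-24\right) 30}{117} = \frac{626}{117} \left(-1440\right) = - \frac{100160}{13}$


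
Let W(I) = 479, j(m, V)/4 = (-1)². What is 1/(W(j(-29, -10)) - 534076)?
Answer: -1/533597 ≈ -1.8741e-6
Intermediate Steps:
j(m, V) = 4 (j(m, V) = 4*(-1)² = 4*1 = 4)
1/(W(j(-29, -10)) - 534076) = 1/(479 - 534076) = 1/(-533597) = -1/533597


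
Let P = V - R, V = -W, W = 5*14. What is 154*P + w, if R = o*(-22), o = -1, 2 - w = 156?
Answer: -14322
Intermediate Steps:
w = -154 (w = 2 - 1*156 = 2 - 156 = -154)
W = 70
R = 22 (R = -1*(-22) = 22)
V = -70 (V = -1*70 = -70)
P = -92 (P = -70 - 1*22 = -70 - 22 = -92)
154*P + w = 154*(-92) - 154 = -14168 - 154 = -14322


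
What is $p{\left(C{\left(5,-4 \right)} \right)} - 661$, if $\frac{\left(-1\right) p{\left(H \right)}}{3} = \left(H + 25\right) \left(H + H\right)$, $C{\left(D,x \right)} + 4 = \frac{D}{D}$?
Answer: $-265$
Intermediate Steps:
$C{\left(D,x \right)} = -3$ ($C{\left(D,x \right)} = -4 + \frac{D}{D} = -4 + 1 = -3$)
$p{\left(H \right)} = - 6 H \left(25 + H\right)$ ($p{\left(H \right)} = - 3 \left(H + 25\right) \left(H + H\right) = - 3 \left(25 + H\right) 2 H = - 3 \cdot 2 H \left(25 + H\right) = - 6 H \left(25 + H\right)$)
$p{\left(C{\left(5,-4 \right)} \right)} - 661 = \left(-6\right) \left(-3\right) \left(25 - 3\right) - 661 = \left(-6\right) \left(-3\right) 22 - 661 = 396 - 661 = -265$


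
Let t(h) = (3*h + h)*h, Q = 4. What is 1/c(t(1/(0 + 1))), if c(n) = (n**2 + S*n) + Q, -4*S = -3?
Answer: 1/23 ≈ 0.043478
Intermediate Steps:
S = 3/4 (S = -1/4*(-3) = 3/4 ≈ 0.75000)
t(h) = 4*h**2 (t(h) = (4*h)*h = 4*h**2)
c(n) = 4 + n**2 + 3*n/4 (c(n) = (n**2 + 3*n/4) + 4 = 4 + n**2 + 3*n/4)
1/c(t(1/(0 + 1))) = 1/(4 + (4*(1/(0 + 1))**2)**2 + 3*(4*(1/(0 + 1))**2)/4) = 1/(4 + (4*(1/1)**2)**2 + 3*(4*(1/1)**2)/4) = 1/(4 + (4*1**2)**2 + 3*(4*1**2)/4) = 1/(4 + (4*1)**2 + 3*(4*1)/4) = 1/(4 + 4**2 + (3/4)*4) = 1/(4 + 16 + 3) = 1/23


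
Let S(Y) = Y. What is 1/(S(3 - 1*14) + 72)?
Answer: 1/61 ≈ 0.016393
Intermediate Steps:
1/(S(3 - 1*14) + 72) = 1/((3 - 1*14) + 72) = 1/((3 - 14) + 72) = 1/(-11 + 72) = 1/61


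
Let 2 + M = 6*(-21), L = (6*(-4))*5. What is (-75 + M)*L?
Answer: 24360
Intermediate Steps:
L = -120 (L = -24*5 = -120)
M = -128 (M = -2 + 6*(-21) = -2 - 126 = -128)
(-75 + M)*L = (-75 - 128)*(-120) = -203*(-120) = 24360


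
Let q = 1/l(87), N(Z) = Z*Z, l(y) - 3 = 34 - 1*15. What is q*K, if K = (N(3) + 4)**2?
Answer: 169/22 ≈ 7.6818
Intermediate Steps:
l(y) = 22 (l(y) = 3 + (34 - 1*15) = 3 + (34 - 15) = 3 + 19 = 22)
N(Z) = Z**2
q = 1/22 ≈ 0.045455
K = 169 (K = (3**2 + 4)**2 = (9 + 4)**2 = 13**2 = 169)
q*K = (1/22)*169 = 169/22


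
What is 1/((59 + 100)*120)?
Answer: 1/19080 ≈ 5.2411e-5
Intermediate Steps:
1/((59 + 100)*120) = 1/(159*120) = 1/19080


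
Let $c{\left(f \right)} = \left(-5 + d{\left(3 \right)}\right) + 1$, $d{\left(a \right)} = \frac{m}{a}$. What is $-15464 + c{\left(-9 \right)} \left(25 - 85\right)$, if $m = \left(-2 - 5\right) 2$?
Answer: $-14944$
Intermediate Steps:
$m = -14$ ($m = \left(-7\right) 2 = -14$)
$d{\left(a \right)} = - \frac{14}{a}$
$c{\left(f \right)} = - \frac{26}{3}$ ($c{\left(f \right)} = \left(-5 - \frac{14}{3}\right) + 1 = - \frac{29}{3} + 1 = - \frac{26}{3}$)
$-15464 + c{\left(-9 \right)} \left(25 - 85\right) = -15464 - \frac{26 \left(25 - 85\right)}{3} = -15464 - -520 = -15464 + 520 = -14944$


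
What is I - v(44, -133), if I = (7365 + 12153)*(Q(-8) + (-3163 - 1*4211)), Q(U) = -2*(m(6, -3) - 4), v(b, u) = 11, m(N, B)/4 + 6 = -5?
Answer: -142052015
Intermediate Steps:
m(N, B) = -44 (m(N, B) = -24 + 4*(-5) = -24 - 20 = -44)
Q(U) = 96 (Q(U) = -2*(-44 - 4) = -2*(-48) = 96)
I = -142052004 (I = (7365 + 12153)*(96 + (-3163 - 1*4211)) = 19518*(96 + (-3163 - 4211)) = 19518*(96 - 7374) = 19518*(-7278) = -142052004)
I - v(44, -133) = -142052004 - 1*11 = -142052004 - 11 = -142052015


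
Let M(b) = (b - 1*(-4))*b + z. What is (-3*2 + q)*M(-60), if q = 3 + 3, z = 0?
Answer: 0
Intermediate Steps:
q = 6
M(b) = b*(4 + b) (M(b) = (b - 1*(-4))*b + 0 = (b + 4)*b + 0 = (4 + b)*b + 0 = b*(4 + b) + 0 = b*(4 + b))
(-3*2 + q)*M(-60) = (-3*2 + 6)*(-60*(4 - 60)) = (-6 + 6)*(-60*(-56)) = 0*3360 = 0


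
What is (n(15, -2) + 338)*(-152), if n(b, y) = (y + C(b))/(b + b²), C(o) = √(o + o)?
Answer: -770621/15 - 19*√30/30 ≈ -51378.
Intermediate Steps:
C(o) = √2*√o (C(o) = √(2*o) = √2*√o)
n(b, y) = (y + √2*√b)/(b + b²)
(n(15, -2) + 338)*(-152) = ((-2 + √2*√15)/(15*(1 + 15)) + 338)*(-152) = ((1/15)*(-2 + √30)/16 + 338)*(-152) = ((1/15)*(1/16)*(-2 + √30) + 338)*(-152) = ((-1/120 + √30/240) + 338)*(-152) = (40559/120 + √30/240)*(-152) = -770621/15 - 19*√30/30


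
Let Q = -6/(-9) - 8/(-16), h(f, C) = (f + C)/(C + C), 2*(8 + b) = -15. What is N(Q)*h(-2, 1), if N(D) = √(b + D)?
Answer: -I*√129/6 ≈ -1.893*I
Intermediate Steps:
b = -31/2 (b = -8 + (½)*(-15) = -8 - 15/2 = -31/2 ≈ -15.500)
h(f, C) = (C + f)/(2*C) (h(f, C) = (C + f)/((2*C)) = (C + f)*(1/(2*C)) = (C + f)/(2*C))
Q = 7/6 (Q = -6*(-⅑) - 8*(-1/16) = ⅔ + ½ = 7/6 ≈ 1.1667)
N(D) = √(-31/2 + D)
N(Q)*h(-2, 1) = (√(-62 + 4*(7/6))/2)*((½)*(1 - 2)/1) = (√(-62 + 14/3)/2)*((½)*1*(-1)) = (√(-172/3)/2)*(-½) = ((2*I*√129/3)/2)*(-½) = (I*√129/3)*(-½) = -I*√129/6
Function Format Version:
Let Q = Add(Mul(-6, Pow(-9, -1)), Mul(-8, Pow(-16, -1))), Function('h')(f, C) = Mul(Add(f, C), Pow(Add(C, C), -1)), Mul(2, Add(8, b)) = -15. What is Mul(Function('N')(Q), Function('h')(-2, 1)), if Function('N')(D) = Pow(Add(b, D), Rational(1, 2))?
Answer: Mul(Rational(-1, 6), I, Pow(129, Rational(1, 2))) ≈ Mul(-1.8930, I)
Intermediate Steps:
b = Rational(-31, 2) (b = Add(-8, Mul(Rational(1, 2), -15)) = Add(-8, Rational(-15, 2)) = Rational(-31, 2) ≈ -15.500)
Function('h')(f, C) = Mul(Rational(1, 2), Pow(C, -1), Add(C, f)) (Function('h')(f, C) = Mul(Add(C, f), Pow(Mul(2, C), -1)) = Mul(Add(C, f), Mul(Rational(1, 2), Pow(C, -1))) = Mul(Rational(1, 2), Pow(C, -1), Add(C, f)))
Q = Rational(7, 6) (Q = Add(Mul(-6, Rational(-1, 9)), Mul(-8, Rational(-1, 16))) = Add(Rational(2, 3), Rational(1, 2)) = Rational(7, 6) ≈ 1.1667)
Function('N')(D) = Pow(Add(Rational(-31, 2), D), Rational(1, 2))
Mul(Function('N')(Q), Function('h')(-2, 1)) = Mul(Mul(Rational(1, 2), Pow(Add(-62, Mul(4, Rational(7, 6))), Rational(1, 2))), Mul(Rational(1, 2), Pow(1, -1), Add(1, -2))) = Mul(Mul(Rational(1, 2), Pow(Add(-62, Rational(14, 3)), Rational(1, 2))), Mul(Rational(1, 2), 1, -1)) = Mul(Mul(Rational(1, 2), Pow(Rational(-172, 3), Rational(1, 2))), Rational(-1, 2)) = Mul(Mul(Rational(1, 2), Mul(Rational(2, 3), I, Pow(129, Rational(1, 2)))), Rational(-1, 2)) = Mul(Mul(Rational(1, 3), I, Pow(129, Rational(1, 2))), Rational(-1, 2)) = Mul(Rational(-1, 6), I, Pow(129, Rational(1, 2)))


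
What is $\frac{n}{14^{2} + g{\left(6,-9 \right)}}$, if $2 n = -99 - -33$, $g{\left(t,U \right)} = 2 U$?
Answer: $- \frac{33}{178} \approx -0.18539$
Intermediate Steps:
$n = -33$ ($n = \frac{-99 - -33}{2} = \frac{-99 + 33}{2} = \frac{1}{2} \left(-66\right) = -33$)
$\frac{n}{14^{2} + g{\left(6,-9 \right)}} = \frac{1}{14^{2} + 2 \left(-9\right)} \left(-33\right) = \frac{1}{196 - 18} \left(-33\right) = \frac{1}{178} \left(-33\right) = - \frac{33}{178}$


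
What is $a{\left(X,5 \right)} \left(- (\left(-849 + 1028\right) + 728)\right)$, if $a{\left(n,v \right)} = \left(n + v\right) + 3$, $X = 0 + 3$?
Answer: $-9977$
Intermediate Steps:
$X = 3$
$a{\left(n,v \right)} = 3 + n + v$
$a{\left(X,5 \right)} \left(- (\left(-849 + 1028\right) + 728)\right) = \left(3 + 3 + 5\right) \left(- (\left(-849 + 1028\right) + 728)\right) = 11 \left(- (179 + 728)\right) = 11 \left(\left(-1\right) 907\right) = 11 \left(-907\right) = -9977$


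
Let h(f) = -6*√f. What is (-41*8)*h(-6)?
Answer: 1968*I*√6 ≈ 4820.6*I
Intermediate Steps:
(-41*8)*h(-6) = (-41*8)*(-6*I*√6) = -(-1968)*I*√6 = 1968*I*√6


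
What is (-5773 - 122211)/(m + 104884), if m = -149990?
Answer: 3368/1187 ≈ 2.8374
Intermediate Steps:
(-5773 - 122211)/(m + 104884) = (-5773 - 122211)/(-149990 + 104884) = -127984/(-45106) = -127984*(-1/45106) = 3368/1187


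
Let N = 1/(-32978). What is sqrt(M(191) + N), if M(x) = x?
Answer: sqrt(207721727466)/32978 ≈ 13.820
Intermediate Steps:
N = -1/32978 ≈ -3.0323e-5
sqrt(M(191) + N) = sqrt(191 - 1/32978) = sqrt(6298797/32978) = sqrt(207721727466)/32978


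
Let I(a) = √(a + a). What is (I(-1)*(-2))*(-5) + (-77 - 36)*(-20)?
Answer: 2260 + 10*I*√2 ≈ 2260.0 + 14.142*I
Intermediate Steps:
I(a) = √2*√a (I(a) = √(2*a) = √2*√a)
(I(-1)*(-2))*(-5) + (-77 - 36)*(-20) = ((√2*√(-1))*(-2))*(-5) + (-77 - 36)*(-20) = ((√2*I)*(-2))*(-5) - 113*(-20) = ((I*√2)*(-2))*(-5) + 2260 = -2*I*√2*(-5) + 2260 = 10*I*√2 + 2260 = 2260 + 10*I*√2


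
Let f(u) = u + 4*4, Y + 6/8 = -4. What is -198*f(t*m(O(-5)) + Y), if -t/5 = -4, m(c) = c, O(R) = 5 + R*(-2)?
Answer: -123255/2 ≈ -61628.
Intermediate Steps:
Y = -19/4 (Y = -¾ - 4 = -19/4 ≈ -4.7500)
O(R) = 5 - 2*R
t = 20 (t = -5*(-4) = 20)
f(u) = 16 + u (f(u) = u + 16 = 16 + u)
-198*f(t*m(O(-5)) + Y) = -198*(16 + (20*(5 - 2*(-5)) - 19/4)) = -198*(16 + (20*(5 + 10) - 19/4)) = -198*(16 + (20*15 - 19/4)) = -198*(16 + (300 - 19/4)) = -198*(16 + 1181/4) = -198*1245/4 = -123255/2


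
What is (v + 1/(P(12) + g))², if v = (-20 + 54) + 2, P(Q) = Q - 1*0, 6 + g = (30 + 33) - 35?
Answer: 1500625/1156 ≈ 1298.1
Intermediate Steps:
g = 22 (g = -6 + ((30 + 33) - 35) = -6 + (63 - 35) = -6 + 28 = 22)
P(Q) = Q (P(Q) = Q + 0 = Q)
v = 36 (v = 34 + 2 = 36)
(v + 1/(P(12) + g))² = (36 + 1/(12 + 22))² = (36 + 1/34)² = (1225/34)² = 1500625/1156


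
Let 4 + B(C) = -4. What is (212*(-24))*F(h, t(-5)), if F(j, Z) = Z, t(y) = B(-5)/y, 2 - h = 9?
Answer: -40704/5 ≈ -8140.8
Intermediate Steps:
h = -7 (h = 2 - 1*9 = 2 - 9 = -7)
B(C) = -8 (B(C) = -4 - 4 = -8)
t(y) = -8/y
(212*(-24))*F(h, t(-5)) = (212*(-24))*(-8/(-5)) = -(-40704)*(-1)/5 = -5088*8/5 = -40704/5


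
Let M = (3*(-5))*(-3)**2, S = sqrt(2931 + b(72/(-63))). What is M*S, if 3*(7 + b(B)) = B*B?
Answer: -90*sqrt(322419)/7 ≈ -7300.5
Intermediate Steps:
b(B) = -7 + B**2/3 (b(B) = -7 + (B*B)/3 = -7 + B**2/3)
S = 2*sqrt(322419)/21 (S = sqrt(2931 + (-7 + (72/(-63))**2/3)) = sqrt(2931 + (-7 + (72*(-1/63))**2/3)) = sqrt(2931 + (-7 + (-8/7)**2/3)) = sqrt(2931 + (-7 + (1/3)*(64/49))) = sqrt(2931 + (-7 + 64/147)) = sqrt(2931 - 965/147) = sqrt(429892/147) = 2*sqrt(322419)/21 ≈ 54.078)
M = -135 (M = -15*9 = -135)
M*S = -90*sqrt(322419)/7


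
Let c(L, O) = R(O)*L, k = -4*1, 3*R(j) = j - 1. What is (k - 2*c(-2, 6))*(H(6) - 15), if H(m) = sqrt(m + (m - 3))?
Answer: -32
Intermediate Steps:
R(j) = -1/3 + j/3 (R(j) = (j - 1)/3 = (-1 + j)/3 = -1/3 + j/3)
k = -4
c(L, O) = L*(-1/3 + O/3) (c(L, O) = (-1/3 + O/3)*L = L*(-1/3 + O/3))
H(m) = sqrt(-3 + 2*m) (H(m) = sqrt(m + (-3 + m)) = sqrt(-3 + 2*m))
(k - 2*c(-2, 6))*(H(6) - 15) = (-4 - 2*(-2)*(-1 + 6)/3)*(sqrt(-3 + 2*6) - 15) = (-4 - 2*(-2)*5/3)*(sqrt(-3 + 12) - 15) = (-4 - 2*(-10/3))*(sqrt(9) - 15) = (-4 + 20/3)*(3 - 15) = (8/3)*(-12) = -32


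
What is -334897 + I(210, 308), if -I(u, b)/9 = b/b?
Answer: -334906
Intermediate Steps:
I(u, b) = -9 (I(u, b) = -9*b/b = -9*1 = -9)
-334897 + I(210, 308) = -334897 - 9 = -334906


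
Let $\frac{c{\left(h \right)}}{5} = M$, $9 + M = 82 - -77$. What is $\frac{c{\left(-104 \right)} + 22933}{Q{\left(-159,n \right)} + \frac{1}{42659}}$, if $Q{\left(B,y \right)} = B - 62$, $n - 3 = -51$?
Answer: $- \frac{91844827}{857058} \approx -107.16$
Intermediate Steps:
$n = -48$ ($n = 3 - 51 = -48$)
$M = 150$ ($M = -9 + \left(82 - -77\right) = -9 + \left(82 + 77\right) = -9 + 159 = 150$)
$c{\left(h \right)} = 750$ ($c{\left(h \right)} = 5 \cdot 150 = 750$)
$Q{\left(B,y \right)} = -62 + B$
$\frac{c{\left(-104 \right)} + 22933}{Q{\left(-159,n \right)} + \frac{1}{42659}} = \frac{750 + 22933}{\left(-62 - 159\right) + \frac{1}{42659}} = \frac{23683}{-221 + \frac{1}{42659}} = \frac{23683}{- \frac{9427638}{42659}} = 23683 \left(- \frac{42659}{9427638}\right) = - \frac{91844827}{857058}$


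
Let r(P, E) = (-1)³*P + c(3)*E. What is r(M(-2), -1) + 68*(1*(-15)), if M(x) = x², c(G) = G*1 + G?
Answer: -1030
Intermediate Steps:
c(G) = 2*G (c(G) = G + G = 2*G)
r(P, E) = -P + 6*E (r(P, E) = (-1)³*P + (2*3)*E = -P + 6*E)
r(M(-2), -1) + 68*(1*(-15)) = (-1*(-2)² + 6*(-1)) + 68*(1*(-15)) = (-1*4 - 6) + 68*(-15) = (-4 - 6) - 1020 = -10 - 1020 = -1030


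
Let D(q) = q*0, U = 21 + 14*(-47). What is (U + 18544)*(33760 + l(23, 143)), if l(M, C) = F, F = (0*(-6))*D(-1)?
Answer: 604540320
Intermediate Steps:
U = -637 (U = 21 - 658 = -637)
D(q) = 0
F = 0 (F = (0*(-6))*0 = 0*0 = 0)
l(M, C) = 0
(U + 18544)*(33760 + l(23, 143)) = (-637 + 18544)*(33760 + 0) = 17907*33760 = 604540320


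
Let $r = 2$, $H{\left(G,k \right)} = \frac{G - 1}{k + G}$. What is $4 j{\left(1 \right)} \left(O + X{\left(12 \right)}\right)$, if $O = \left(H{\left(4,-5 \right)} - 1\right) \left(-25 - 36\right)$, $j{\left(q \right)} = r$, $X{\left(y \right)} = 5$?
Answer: $1992$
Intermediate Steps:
$H{\left(G,k \right)} = \frac{-1 + G}{G + k}$
$j{\left(q \right)} = 2$
$O = 244$ ($O = \left(\frac{-1 + 4}{4 - 5} - 1\right) \left(-25 - 36\right) = \left(\frac{1}{-1} \cdot 3 - 1\right) \left(-61\right) = \left(\left(-1\right) 3 - 1\right) \left(-61\right) = \left(-3 - 1\right) \left(-61\right) = \left(-4\right) \left(-61\right) = 244$)
$4 j{\left(1 \right)} \left(O + X{\left(12 \right)}\right) = 4 \cdot 2 \left(244 + 5\right) = 8 \cdot 249 = 1992$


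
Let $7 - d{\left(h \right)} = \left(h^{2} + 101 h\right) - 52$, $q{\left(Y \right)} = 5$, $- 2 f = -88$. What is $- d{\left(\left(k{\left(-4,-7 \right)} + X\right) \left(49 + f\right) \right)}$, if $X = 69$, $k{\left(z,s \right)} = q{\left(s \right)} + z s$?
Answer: $90942223$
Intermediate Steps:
$f = 44$ ($f = \left(- \frac{1}{2}\right) \left(-88\right) = 44$)
$k{\left(z,s \right)} = 5 + s z$ ($k{\left(z,s \right)} = 5 + z s = 5 + s z$)
$d{\left(h \right)} = 59 - h^{2} - 101 h$ ($d{\left(h \right)} = 7 - \left(\left(h^{2} + 101 h\right) - 52\right) = 7 - \left(-52 + h^{2} + 101 h\right) = 59 - h^{2} - 101 h$)
$- d{\left(\left(k{\left(-4,-7 \right)} + X\right) \left(49 + f\right) \right)} = - (59 - \left(\left(\left(5 - -28\right) + 69\right) \left(49 + 44\right)\right)^{2} - 101 \left(\left(5 - -28\right) + 69\right) \left(49 + 44\right)) = - (59 - \left(\left(\left(5 + 28\right) + 69\right) 93\right)^{2} - 101 \left(\left(5 + 28\right) + 69\right) 93) = - (59 - \left(\left(33 + 69\right) 93\right)^{2} - 101 \left(33 + 69\right) 93) = - (59 - \left(102 \cdot 93\right)^{2} - 101 \cdot 102 \cdot 93) = - (59 - 9486^{2} - 958086) = - (59 - 89984196 - 958086) = \left(-1\right) \left(-90942223\right) = 90942223$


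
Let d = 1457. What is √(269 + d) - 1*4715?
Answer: -4715 + √1726 ≈ -4673.5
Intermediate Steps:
√(269 + d) - 1*4715 = √(269 + 1457) - 1*4715 = √1726 - 4715 = -4715 + √1726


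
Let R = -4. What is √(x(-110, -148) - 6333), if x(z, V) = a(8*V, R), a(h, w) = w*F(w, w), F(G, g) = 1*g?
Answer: I*√6317 ≈ 79.48*I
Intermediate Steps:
F(G, g) = g
a(h, w) = w² (a(h, w) = w*w = w²)
x(z, V) = 16 (x(z, V) = (-4)² = 16)
√(x(-110, -148) - 6333) = √(16 - 6333) = √(-6317) = I*√6317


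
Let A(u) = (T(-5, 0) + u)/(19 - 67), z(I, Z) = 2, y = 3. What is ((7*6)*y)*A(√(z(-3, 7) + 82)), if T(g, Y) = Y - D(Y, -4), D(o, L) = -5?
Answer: -105/8 - 21*√21/4 ≈ -37.184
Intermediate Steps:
T(g, Y) = 5 + Y (T(g, Y) = Y - 1*(-5) = Y + 5 = 5 + Y)
A(u) = -5/48 - u/48 (A(u) = ((5 + 0) + u)/(19 - 67) = (5 + u)/(-48) = (5 + u)*(-1/48) = -5/48 - u/48)
((7*6)*y)*A(√(z(-3, 7) + 82)) = ((7*6)*3)*(-5/48 - √(2 + 82)/48) = (42*3)*(-5/48 - √21/24) = 126*(-5/48 - √21/24) = -105/8 - 21*√21/4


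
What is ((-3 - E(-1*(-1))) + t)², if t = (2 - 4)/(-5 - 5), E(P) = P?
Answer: 361/25 ≈ 14.440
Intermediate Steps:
t = ⅕ (t = -2/(-10) = -2*(-⅒) = ⅕ ≈ 0.20000)
((-3 - E(-1*(-1))) + t)² = ((-3 - (-1)*(-1)) + ⅕)² = ((-3 - 1*1) + ⅕)² = ((-3 - 1) + ⅕)² = (-4 + ⅕)² = (-19/5)² = 361/25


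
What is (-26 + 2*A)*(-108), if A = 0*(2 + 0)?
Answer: 2808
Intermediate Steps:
A = 0 (A = 0*2 = 0)
(-26 + 2*A)*(-108) = (-26 + 2*0)*(-108) = (-26 + 0)*(-108) = -26*(-108) = 2808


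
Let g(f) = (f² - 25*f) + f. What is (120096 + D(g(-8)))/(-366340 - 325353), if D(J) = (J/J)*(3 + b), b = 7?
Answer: -120106/691693 ≈ -0.17364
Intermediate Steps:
g(f) = f² - 24*f
D(J) = 10 (D(J) = (J/J)*(3 + 7) = 1*10 = 10)
(120096 + D(g(-8)))/(-366340 - 325353) = (120096 + 10)/(-366340 - 325353) = 120106/(-691693) = 120106*(-1/691693) = -120106/691693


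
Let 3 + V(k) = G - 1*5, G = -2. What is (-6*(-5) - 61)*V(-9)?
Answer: 310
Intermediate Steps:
V(k) = -10 (V(k) = -3 + (-2 - 1*5) = -3 + (-2 - 5) = -3 - 7 = -10)
(-6*(-5) - 61)*V(-9) = (-6*(-5) - 61)*(-10) = (30 - 61)*(-10) = -31*(-10) = 310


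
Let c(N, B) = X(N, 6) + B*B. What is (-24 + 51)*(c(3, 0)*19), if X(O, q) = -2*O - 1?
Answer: -3591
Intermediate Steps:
X(O, q) = -1 - 2*O
c(N, B) = -1 + B² - 2*N (c(N, B) = (-1 - 2*N) + B*B = (-1 - 2*N) + B² = -1 + B² - 2*N)
(-24 + 51)*(c(3, 0)*19) = (-24 + 51)*((-1 + 0² - 2*3)*19) = 27*((-1 + 0 - 6)*19) = 27*(-7*19) = 27*(-133) = -3591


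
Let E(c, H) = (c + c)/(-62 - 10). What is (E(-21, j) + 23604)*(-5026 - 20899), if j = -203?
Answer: -7343385875/12 ≈ -6.1195e+8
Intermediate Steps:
E(c, H) = -c/36 (E(c, H) = (2*c)/(-72) = (2*c)*(-1/72) = -c/36)
(E(-21, j) + 23604)*(-5026 - 20899) = (-1/36*(-21) + 23604)*(-5026 - 20899) = (7/12 + 23604)*(-25925) = (283255/12)*(-25925) = -7343385875/12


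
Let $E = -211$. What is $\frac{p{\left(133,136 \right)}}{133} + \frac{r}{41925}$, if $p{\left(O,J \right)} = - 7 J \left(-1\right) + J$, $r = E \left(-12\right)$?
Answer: $\frac{15317052}{1858675} \approx 8.2408$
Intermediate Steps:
$r = 2532$ ($r = \left(-211\right) \left(-12\right) = 2532$)
$p{\left(O,J \right)} = 8 J$ ($p{\left(O,J \right)} = - 7 \left(- J\right) + J = 7 J + J = 8 J$)
$\frac{p{\left(133,136 \right)}}{133} + \frac{r}{41925} = \frac{8 \cdot 136}{133} + \frac{2532}{41925} = 1088 \cdot \frac{1}{133} + 2532 \cdot \frac{1}{41925} = \frac{1088}{133} + \frac{844}{13975} = \frac{15317052}{1858675}$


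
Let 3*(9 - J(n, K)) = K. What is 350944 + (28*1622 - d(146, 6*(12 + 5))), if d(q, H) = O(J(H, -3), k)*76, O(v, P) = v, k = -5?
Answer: 395600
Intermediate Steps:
J(n, K) = 9 - K/3
d(q, H) = 760 (d(q, H) = (9 - 1/3*(-3))*76 = (9 + 1)*76 = 10*76 = 760)
350944 + (28*1622 - d(146, 6*(12 + 5))) = 350944 + (28*1622 - 1*760) = 350944 + (45416 - 760) = 350944 + 44656 = 395600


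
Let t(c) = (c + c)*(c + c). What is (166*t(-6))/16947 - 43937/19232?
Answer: -31653179/36213856 ≈ -0.87406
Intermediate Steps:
t(c) = 4*c² (t(c) = (2*c)*(2*c) = 4*c²)
(166*t(-6))/16947 - 43937/19232 = (166*(4*(-6)²))/16947 - 43937/19232 = (166*(4*36))*(1/16947) - 43937*1/19232 = (166*144)*(1/16947) - 43937/19232 = 23904*(1/16947) - 43937/19232 = 2656/1883 - 43937/19232 = -31653179/36213856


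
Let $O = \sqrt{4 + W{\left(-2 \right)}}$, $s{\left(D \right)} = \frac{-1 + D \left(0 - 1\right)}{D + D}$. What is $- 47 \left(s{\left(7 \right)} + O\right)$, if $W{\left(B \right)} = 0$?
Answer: $- \frac{470}{7} \approx -67.143$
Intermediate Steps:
$s{\left(D \right)} = \frac{-1 - D}{2 D}$ ($s{\left(D \right)} = \frac{-1 + D \left(-1\right)}{2 D} = \left(-1 - D\right) \frac{1}{2 D} = \frac{-1 - D}{2 D}$)
$O = 2$ ($O = \sqrt{4 + 0} = \sqrt{4} = 2$)
$- 47 \left(s{\left(7 \right)} + O\right) = - 47 \left(\frac{-1 - 7}{2 \cdot 7} + 2\right) = - 47 \left(\frac{1}{2} \cdot \frac{1}{7} \left(-1 - 7\right) + 2\right) = - 47 \left(\frac{1}{2} \cdot \frac{1}{7} \left(-8\right) + 2\right) = - 47 \left(- \frac{4}{7} + 2\right) = \left(-47\right) \frac{10}{7} = - \frac{470}{7}$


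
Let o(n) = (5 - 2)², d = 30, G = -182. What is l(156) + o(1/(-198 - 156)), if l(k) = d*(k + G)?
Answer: -771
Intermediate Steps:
o(n) = 9 (o(n) = 3² = 9)
l(k) = -5460 + 30*k (l(k) = 30*(k - 182) = 30*(-182 + k) = -5460 + 30*k)
l(156) + o(1/(-198 - 156)) = (-5460 + 30*156) + 9 = (-5460 + 4680) + 9 = -780 + 9 = -771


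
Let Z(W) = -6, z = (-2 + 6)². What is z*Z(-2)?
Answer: -96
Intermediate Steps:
z = 16 (z = 4² = 16)
z*Z(-2) = 16*(-6) = -96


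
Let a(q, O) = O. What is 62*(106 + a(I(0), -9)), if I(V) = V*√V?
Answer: 6014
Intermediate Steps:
I(V) = V^(3/2)
62*(106 + a(I(0), -9)) = 62*(106 - 9) = 62*97 = 6014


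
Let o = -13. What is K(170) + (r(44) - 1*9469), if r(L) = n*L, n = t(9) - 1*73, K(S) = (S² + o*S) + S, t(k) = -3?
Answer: 14047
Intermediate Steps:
K(S) = S² - 12*S (K(S) = (S² - 13*S) + S = S² - 12*S)
n = -76 (n = -3 - 1*73 = -3 - 73 = -76)
r(L) = -76*L
K(170) + (r(44) - 1*9469) = 170*(-12 + 170) + (-76*44 - 1*9469) = 170*158 + (-3344 - 9469) = 26860 - 12813 = 14047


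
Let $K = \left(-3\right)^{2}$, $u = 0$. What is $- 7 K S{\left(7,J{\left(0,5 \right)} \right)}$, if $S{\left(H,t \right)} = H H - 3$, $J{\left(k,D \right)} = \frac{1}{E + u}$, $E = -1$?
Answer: $-2898$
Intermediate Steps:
$J{\left(k,D \right)} = -1$ ($J{\left(k,D \right)} = \frac{1}{-1 + 0} = \frac{1}{-1} = -1$)
$S{\left(H,t \right)} = -3 + H^{2}$ ($S{\left(H,t \right)} = H^{2} - 3 = -3 + H^{2}$)
$K = 9$
$- 7 K S{\left(7,J{\left(0,5 \right)} \right)} = \left(-7\right) 9 \left(-3 + 7^{2}\right) = - 63 \left(-3 + 49\right) = \left(-63\right) 46 = -2898$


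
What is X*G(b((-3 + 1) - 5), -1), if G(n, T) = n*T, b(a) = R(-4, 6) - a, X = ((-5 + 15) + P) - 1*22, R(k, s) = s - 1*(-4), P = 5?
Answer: 119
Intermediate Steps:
R(k, s) = 4 + s (R(k, s) = s + 4 = 4 + s)
X = -7 (X = ((-5 + 15) + 5) - 1*22 = (10 + 5) - 22 = 15 - 22 = -7)
b(a) = 10 - a (b(a) = (4 + 6) - a = 10 - a)
G(n, T) = T*n
X*G(b((-3 + 1) - 5), -1) = -(-7)*(10 - ((-3 + 1) - 5)) = -(-7)*(10 - (-2 - 5)) = -(-7)*(10 - 1*(-7)) = -(-7)*(10 + 7) = -(-7)*17 = -7*(-17) = 119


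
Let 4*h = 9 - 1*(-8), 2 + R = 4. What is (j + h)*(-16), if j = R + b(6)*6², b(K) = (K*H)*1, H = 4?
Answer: -13924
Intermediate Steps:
b(K) = 4*K (b(K) = (K*4)*1 = (4*K)*1 = 4*K)
R = 2 (R = -2 + 4 = 2)
h = 17/4 (h = (9 - 1*(-8))/4 = (9 + 8)/4 = (¼)*17 = 17/4 ≈ 4.2500)
j = 866 (j = 2 + (4*6)*6² = 2 + 24*36 = 2 + 864 = 866)
(j + h)*(-16) = (866 + 17/4)*(-16) = (3481/4)*(-16) = -13924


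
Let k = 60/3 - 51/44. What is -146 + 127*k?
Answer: 98859/44 ≈ 2246.8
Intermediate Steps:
k = 829/44 (k = 60*(⅓) - 51*1/44 = 20 - 51/44 = 829/44 ≈ 18.841)
-146 + 127*k = -146 + 127*(829/44) = -146 + 105283/44 = 98859/44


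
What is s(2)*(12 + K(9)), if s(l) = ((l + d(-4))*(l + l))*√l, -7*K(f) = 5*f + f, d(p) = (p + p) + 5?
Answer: -120*√2/7 ≈ -24.244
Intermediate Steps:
d(p) = 5 + 2*p (d(p) = 2*p + 5 = 5 + 2*p)
K(f) = -6*f/7 (K(f) = -(5*f + f)/7 = -6*f/7)
s(l) = 2*l^(3/2)*(-3 + l) (s(l) = ((l + (5 + 2*(-4)))*(l + l))*√l = ((l + (5 - 8))*(2*l))*√l = ((l - 3)*(2*l))*√l = ((-3 + l)*(2*l))*√l = (2*l*(-3 + l))*√l = 2*l^(3/2)*(-3 + l))
s(2)*(12 + K(9)) = (2*2^(3/2)*(-3 + 2))*(12 - 6/7*9) = (2*(2*√2)*(-1))*(12 - 54/7) = -4*√2*(30/7) = -120*√2/7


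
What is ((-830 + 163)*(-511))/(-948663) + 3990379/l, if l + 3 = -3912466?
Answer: -5119039109830/3711614578947 ≈ -1.3792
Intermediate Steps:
l = -3912469 (l = -3 - 3912466 = -3912469)
((-830 + 163)*(-511))/(-948663) + 3990379/l = ((-830 + 163)*(-511))/(-948663) + 3990379/(-3912469) = -667*(-511)*(-1/948663) + 3990379*(-1/3912469) = 340837*(-1/948663) - 3990379/3912469 = -340837/948663 - 3990379/3912469 = -5119039109830/3711614578947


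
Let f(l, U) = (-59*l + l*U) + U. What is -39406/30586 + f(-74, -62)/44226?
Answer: -3142733/2890377 ≈ -1.0873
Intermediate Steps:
f(l, U) = U - 59*l + U*l (f(l, U) = (-59*l + U*l) + U = U - 59*l + U*l)
-39406/30586 + f(-74, -62)/44226 = -39406/30586 + (-62 - 59*(-74) - 62*(-74))/44226 = -39406*1/30586 + (-62 + 4366 + 4588)*(1/44226) = -19703/15293 + 8892*(1/44226) = -19703/15293 + 38/189 = -3142733/2890377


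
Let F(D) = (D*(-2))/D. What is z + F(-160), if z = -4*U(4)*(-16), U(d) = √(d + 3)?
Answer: -2 + 64*√7 ≈ 167.33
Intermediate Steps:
U(d) = √(3 + d)
z = 64*√7 (z = -4*√(3 + 4)*(-16) = -4*√7*(-16) = 64*√7 ≈ 169.33)
F(D) = -2 (F(D) = (-2*D)/D = -2)
z + F(-160) = 64*√7 - 2 = -2 + 64*√7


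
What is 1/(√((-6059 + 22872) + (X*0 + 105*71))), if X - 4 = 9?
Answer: √6067/12134 ≈ 0.0064192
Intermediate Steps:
X = 13 (X = 4 + 9 = 13)
1/(√((-6059 + 22872) + (X*0 + 105*71))) = 1/(√((-6059 + 22872) + (13*0 + 105*71))) = 1/(√(16813 + (0 + 7455))) = 1/(√(16813 + 7455)) = 1/(√24268) = 1/(2*√6067) = √6067/12134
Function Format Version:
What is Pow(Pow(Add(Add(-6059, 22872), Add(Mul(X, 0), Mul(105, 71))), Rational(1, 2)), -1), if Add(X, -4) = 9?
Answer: Mul(Rational(1, 12134), Pow(6067, Rational(1, 2))) ≈ 0.0064192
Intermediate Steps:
X = 13 (X = Add(4, 9) = 13)
Pow(Pow(Add(Add(-6059, 22872), Add(Mul(X, 0), Mul(105, 71))), Rational(1, 2)), -1) = Pow(Pow(Add(Add(-6059, 22872), Add(Mul(13, 0), Mul(105, 71))), Rational(1, 2)), -1) = Pow(Pow(Add(16813, Add(0, 7455)), Rational(1, 2)), -1) = Pow(Pow(Add(16813, 7455), Rational(1, 2)), -1) = Pow(Pow(24268, Rational(1, 2)), -1) = Pow(Mul(2, Pow(6067, Rational(1, 2))), -1) = Mul(Rational(1, 12134), Pow(6067, Rational(1, 2)))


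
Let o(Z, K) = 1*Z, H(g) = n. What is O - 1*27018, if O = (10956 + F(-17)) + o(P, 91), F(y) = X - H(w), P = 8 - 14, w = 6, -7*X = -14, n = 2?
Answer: -16068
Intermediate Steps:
X = 2 (X = -⅐*(-14) = 2)
P = -6
H(g) = 2
F(y) = 0 (F(y) = 2 - 1*2 = 2 - 2 = 0)
o(Z, K) = Z
O = 10950 (O = (10956 + 0) - 6 = 10956 - 6 = 10950)
O - 1*27018 = 10950 - 1*27018 = 10950 - 27018 = -16068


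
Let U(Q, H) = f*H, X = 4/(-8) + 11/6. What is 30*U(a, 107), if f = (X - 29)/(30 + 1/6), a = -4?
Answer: -532860/181 ≈ -2944.0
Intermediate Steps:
X = 4/3 (X = 4*(-⅛) + 11*(⅙) = -½ + 11/6 = 4/3 ≈ 1.3333)
f = -166/181 (f = (4/3 - 29)/(30 + 1/6) = -83/(3*(30 + ⅙)) = -83/(3*181/6) = -83/3*6/181 = -166/181 ≈ -0.91713)
U(Q, H) = -166*H/181
30*U(a, 107) = 30*(-166/181*107) = 30*(-17762/181) = -532860/181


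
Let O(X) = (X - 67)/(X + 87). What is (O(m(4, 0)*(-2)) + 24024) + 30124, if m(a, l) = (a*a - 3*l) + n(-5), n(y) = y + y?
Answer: 4061021/75 ≈ 54147.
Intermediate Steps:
n(y) = 2*y
m(a, l) = -10 + a**2 - 3*l (m(a, l) = (a*a - 3*l) + 2*(-5) = (a**2 - 3*l) - 10 = -10 + a**2 - 3*l)
O(X) = (-67 + X)/(87 + X)
(O(m(4, 0)*(-2)) + 24024) + 30124 = ((-67 + (-10 + 4**2 - 3*0)*(-2))/(87 + (-10 + 4**2 - 3*0)*(-2)) + 24024) + 30124 = ((-67 + (-10 + 16 + 0)*(-2))/(87 + (-10 + 16 + 0)*(-2)) + 24024) + 30124 = ((-67 + 6*(-2))/(87 + 6*(-2)) + 24024) + 30124 = ((-67 - 12)/(87 - 12) + 24024) + 30124 = (-79/75 + 24024) + 30124 = 1801721/75 + 30124 = 4061021/75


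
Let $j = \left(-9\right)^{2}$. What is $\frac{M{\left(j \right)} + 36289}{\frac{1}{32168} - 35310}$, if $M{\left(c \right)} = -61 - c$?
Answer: $- \frac{1162776696}{1135852079} \approx -1.0237$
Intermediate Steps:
$j = 81$
$\frac{M{\left(j \right)} + 36289}{\frac{1}{32168} - 35310} = \frac{\left(-61 - 81\right) + 36289}{\frac{1}{32168} - 35310} = \frac{-142 + 36289}{- \frac{1135852079}{32168}} = 36147 \left(- \frac{32168}{1135852079}\right) = - \frac{1162776696}{1135852079}$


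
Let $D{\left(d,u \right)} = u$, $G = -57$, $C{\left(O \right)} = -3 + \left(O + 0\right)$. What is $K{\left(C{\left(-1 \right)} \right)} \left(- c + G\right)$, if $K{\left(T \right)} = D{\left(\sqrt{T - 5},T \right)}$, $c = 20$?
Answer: $308$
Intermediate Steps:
$C{\left(O \right)} = -3 + O$
$K{\left(T \right)} = T$
$K{\left(C{\left(-1 \right)} \right)} \left(- c + G\right) = \left(-3 - 1\right) \left(\left(-1\right) 20 - 57\right) = - 4 \left(-20 - 57\right) = \left(-4\right) \left(-77\right) = 308$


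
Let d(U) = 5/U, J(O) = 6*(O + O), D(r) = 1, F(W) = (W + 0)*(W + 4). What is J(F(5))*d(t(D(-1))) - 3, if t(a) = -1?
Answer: -2703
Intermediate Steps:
F(W) = W*(4 + W)
J(O) = 12*O (J(O) = 6*(2*O) = 12*O)
J(F(5))*d(t(D(-1))) - 3 = (12*(5*(4 + 5)))*(5/(-1)) - 3 = (12*(5*9))*(5*(-1)) - 3 = (12*45)*(-5) - 3 = 540*(-5) - 3 = -2700 - 3 = -2703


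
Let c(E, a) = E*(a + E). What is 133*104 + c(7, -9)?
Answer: 13818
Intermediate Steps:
c(E, a) = E*(E + a)
133*104 + c(7, -9) = 133*104 + 7*(7 - 9) = 13832 + 7*(-2) = 13832 - 14 = 13818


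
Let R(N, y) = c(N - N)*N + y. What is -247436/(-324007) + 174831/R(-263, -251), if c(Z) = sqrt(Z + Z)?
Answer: -56584361381/81325757 ≈ -695.77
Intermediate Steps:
c(Z) = sqrt(2)*sqrt(Z) (c(Z) = sqrt(2*Z) = sqrt(2)*sqrt(Z))
R(N, y) = y (R(N, y) = (sqrt(2)*sqrt(N - N))*N + y = (sqrt(2)*sqrt(0))*N + y = (sqrt(2)*0)*N + y = 0*N + y = 0 + y = y)
-247436/(-324007) + 174831/R(-263, -251) = -247436/(-324007) + 174831/(-251) = -247436*(-1/324007) + 174831*(-1/251) = 247436/324007 - 174831/251 = -56584361381/81325757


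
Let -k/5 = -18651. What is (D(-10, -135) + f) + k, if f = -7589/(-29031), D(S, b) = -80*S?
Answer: 2730518294/29031 ≈ 94055.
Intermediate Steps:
k = 93255 (k = -5*(-18651) = 93255)
f = 7589/29031 (f = -7589*(-1/29031) = 7589/29031 ≈ 0.26141)
(D(-10, -135) + f) + k = (-80*(-10) + 7589/29031) + 93255 = (800 + 7589/29031) + 93255 = 23232389/29031 + 93255 = 2730518294/29031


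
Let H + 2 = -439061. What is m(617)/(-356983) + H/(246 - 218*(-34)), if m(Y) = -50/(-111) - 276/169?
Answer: -2940248477260723/51282900494826 ≈ -57.334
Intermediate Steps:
H = -439063 (H = -2 - 439061 = -439063)
m(Y) = -22186/18759 (m(Y) = -50*(-1/111) - 276*1/169 = 50/111 - 276/169 = -22186/18759)
m(617)/(-356983) + H/(246 - 218*(-34)) = -22186/18759/(-356983) - 439063/(246 - 218*(-34)) = -22186/18759*(-1/356983) - 439063/(246 + 7412) = 22186/6696644097 - 439063/7658 = -2940248477260723/51282900494826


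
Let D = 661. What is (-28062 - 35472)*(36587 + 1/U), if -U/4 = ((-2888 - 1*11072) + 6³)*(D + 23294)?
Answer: -510212461537440029/219491680 ≈ -2.3245e+9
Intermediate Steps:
U = 1316950080 (U = -4*((-2888 - 1*11072) + 6³)*(661 + 23294) = -4*((-2888 - 11072) + 216)*23955 = -4*(-13960 + 216)*23955 = -(-54976)*23955 = -4*(-329237520) = 1316950080)
(-28062 - 35472)*(36587 + 1/U) = (-28062 - 35472)*(36587 + 1/1316950080) = -63534*(36587 + 1/1316950080) = -63534*48183252576961/1316950080 = -510212461537440029/219491680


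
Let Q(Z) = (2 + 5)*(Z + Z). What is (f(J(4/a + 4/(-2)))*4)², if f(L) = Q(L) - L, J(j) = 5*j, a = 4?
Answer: 67600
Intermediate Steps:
Q(Z) = 14*Z (Q(Z) = 7*(2*Z) = 14*Z)
f(L) = 13*L (f(L) = 14*L - L = 13*L)
(f(J(4/a + 4/(-2)))*4)² = ((13*(5*(4/4 + 4/(-2))))*4)² = ((13*(5*(4*(¼) + 4*(-½))))*4)² = ((13*(5*(1 - 2)))*4)² = ((13*(5*(-1)))*4)² = ((13*(-5))*4)² = (-65*4)² = (-260)² = 67600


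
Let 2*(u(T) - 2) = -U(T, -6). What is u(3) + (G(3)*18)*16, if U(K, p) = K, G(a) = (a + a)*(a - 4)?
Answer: -3455/2 ≈ -1727.5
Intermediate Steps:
G(a) = 2*a*(-4 + a) (G(a) = (2*a)*(-4 + a) = 2*a*(-4 + a))
u(T) = 2 - T/2 (u(T) = 2 + (-T)/2 = 2 - T/2)
u(3) + (G(3)*18)*16 = (2 - 1/2*3) + ((2*3*(-4 + 3))*18)*16 = (2 - 3/2) + ((2*3*(-1))*18)*16 = 1/2 - 6*18*16 = 1/2 - 108*16 = 1/2 - 1728 = -3455/2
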